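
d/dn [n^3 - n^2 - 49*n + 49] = 3*n^2 - 2*n - 49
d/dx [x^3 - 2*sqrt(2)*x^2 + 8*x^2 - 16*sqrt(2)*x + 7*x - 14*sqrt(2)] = 3*x^2 - 4*sqrt(2)*x + 16*x - 16*sqrt(2) + 7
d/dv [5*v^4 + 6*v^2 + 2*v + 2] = 20*v^3 + 12*v + 2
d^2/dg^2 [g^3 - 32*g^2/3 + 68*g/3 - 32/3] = 6*g - 64/3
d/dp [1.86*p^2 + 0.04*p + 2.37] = 3.72*p + 0.04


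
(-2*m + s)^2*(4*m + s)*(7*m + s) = 112*m^4 - 68*m^3*s - 12*m^2*s^2 + 7*m*s^3 + s^4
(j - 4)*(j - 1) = j^2 - 5*j + 4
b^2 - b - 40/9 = (b - 8/3)*(b + 5/3)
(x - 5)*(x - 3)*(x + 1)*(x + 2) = x^4 - 5*x^3 - 7*x^2 + 29*x + 30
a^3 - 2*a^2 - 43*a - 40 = (a - 8)*(a + 1)*(a + 5)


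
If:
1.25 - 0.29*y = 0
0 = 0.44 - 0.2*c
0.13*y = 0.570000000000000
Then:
No Solution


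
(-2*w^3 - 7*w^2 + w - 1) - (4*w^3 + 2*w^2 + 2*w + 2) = -6*w^3 - 9*w^2 - w - 3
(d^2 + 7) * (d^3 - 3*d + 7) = d^5 + 4*d^3 + 7*d^2 - 21*d + 49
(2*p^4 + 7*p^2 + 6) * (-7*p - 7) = -14*p^5 - 14*p^4 - 49*p^3 - 49*p^2 - 42*p - 42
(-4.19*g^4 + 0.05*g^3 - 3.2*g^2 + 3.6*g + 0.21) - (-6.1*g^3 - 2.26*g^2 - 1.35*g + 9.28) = -4.19*g^4 + 6.15*g^3 - 0.94*g^2 + 4.95*g - 9.07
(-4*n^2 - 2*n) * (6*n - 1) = -24*n^3 - 8*n^2 + 2*n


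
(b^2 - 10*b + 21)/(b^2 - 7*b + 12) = (b - 7)/(b - 4)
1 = 1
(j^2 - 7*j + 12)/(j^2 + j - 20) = (j - 3)/(j + 5)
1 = 1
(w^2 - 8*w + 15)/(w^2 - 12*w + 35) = (w - 3)/(w - 7)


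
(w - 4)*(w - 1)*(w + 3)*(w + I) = w^4 - 2*w^3 + I*w^3 - 11*w^2 - 2*I*w^2 + 12*w - 11*I*w + 12*I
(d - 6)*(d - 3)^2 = d^3 - 12*d^2 + 45*d - 54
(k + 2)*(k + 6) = k^2 + 8*k + 12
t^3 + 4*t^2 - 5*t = t*(t - 1)*(t + 5)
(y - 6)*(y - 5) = y^2 - 11*y + 30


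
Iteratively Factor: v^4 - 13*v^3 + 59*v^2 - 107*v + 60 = (v - 4)*(v^3 - 9*v^2 + 23*v - 15) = (v - 4)*(v - 3)*(v^2 - 6*v + 5) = (v - 5)*(v - 4)*(v - 3)*(v - 1)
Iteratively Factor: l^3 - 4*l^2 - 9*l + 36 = (l - 4)*(l^2 - 9) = (l - 4)*(l + 3)*(l - 3)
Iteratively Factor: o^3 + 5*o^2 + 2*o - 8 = (o - 1)*(o^2 + 6*o + 8) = (o - 1)*(o + 4)*(o + 2)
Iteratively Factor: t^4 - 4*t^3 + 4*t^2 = (t)*(t^3 - 4*t^2 + 4*t) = t*(t - 2)*(t^2 - 2*t) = t^2*(t - 2)*(t - 2)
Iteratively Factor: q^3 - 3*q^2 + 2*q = (q - 2)*(q^2 - q) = (q - 2)*(q - 1)*(q)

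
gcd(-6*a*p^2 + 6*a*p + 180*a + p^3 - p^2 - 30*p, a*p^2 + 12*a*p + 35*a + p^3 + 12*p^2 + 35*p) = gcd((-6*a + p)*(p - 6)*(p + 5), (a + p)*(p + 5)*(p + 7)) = p + 5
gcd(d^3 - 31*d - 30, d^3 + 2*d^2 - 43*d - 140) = d + 5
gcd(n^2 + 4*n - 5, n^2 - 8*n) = 1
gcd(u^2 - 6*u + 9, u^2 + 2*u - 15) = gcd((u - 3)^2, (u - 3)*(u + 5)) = u - 3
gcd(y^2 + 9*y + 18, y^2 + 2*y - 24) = y + 6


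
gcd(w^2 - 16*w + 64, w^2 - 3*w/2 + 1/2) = 1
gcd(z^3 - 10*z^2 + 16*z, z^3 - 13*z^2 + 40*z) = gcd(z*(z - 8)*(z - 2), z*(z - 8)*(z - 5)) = z^2 - 8*z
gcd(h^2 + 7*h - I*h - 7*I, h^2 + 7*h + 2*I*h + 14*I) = h + 7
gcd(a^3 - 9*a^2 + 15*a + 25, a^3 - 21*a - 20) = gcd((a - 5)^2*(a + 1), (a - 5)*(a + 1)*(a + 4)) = a^2 - 4*a - 5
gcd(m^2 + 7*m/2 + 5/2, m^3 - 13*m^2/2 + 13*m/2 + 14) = m + 1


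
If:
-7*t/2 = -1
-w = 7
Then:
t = 2/7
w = -7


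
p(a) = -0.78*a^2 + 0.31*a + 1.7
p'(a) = 0.31 - 1.56*a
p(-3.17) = -7.12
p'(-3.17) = 5.26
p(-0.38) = 1.47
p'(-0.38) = 0.90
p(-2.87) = -5.61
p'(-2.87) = 4.79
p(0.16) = 1.73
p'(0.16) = 0.06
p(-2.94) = -5.95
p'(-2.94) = 4.90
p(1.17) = 0.99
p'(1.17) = -1.52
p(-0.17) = 1.62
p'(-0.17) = 0.58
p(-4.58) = -16.08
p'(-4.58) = 7.45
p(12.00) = -106.90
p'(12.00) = -18.41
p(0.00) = 1.70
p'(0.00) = 0.31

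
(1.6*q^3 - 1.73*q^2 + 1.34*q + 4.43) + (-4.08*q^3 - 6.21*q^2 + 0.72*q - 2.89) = -2.48*q^3 - 7.94*q^2 + 2.06*q + 1.54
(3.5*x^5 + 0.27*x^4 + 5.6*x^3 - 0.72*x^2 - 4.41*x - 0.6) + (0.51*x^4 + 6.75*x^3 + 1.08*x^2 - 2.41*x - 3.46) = 3.5*x^5 + 0.78*x^4 + 12.35*x^3 + 0.36*x^2 - 6.82*x - 4.06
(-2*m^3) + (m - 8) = -2*m^3 + m - 8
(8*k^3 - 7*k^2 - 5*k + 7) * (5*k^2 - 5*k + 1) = 40*k^5 - 75*k^4 + 18*k^3 + 53*k^2 - 40*k + 7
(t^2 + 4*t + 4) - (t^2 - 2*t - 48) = 6*t + 52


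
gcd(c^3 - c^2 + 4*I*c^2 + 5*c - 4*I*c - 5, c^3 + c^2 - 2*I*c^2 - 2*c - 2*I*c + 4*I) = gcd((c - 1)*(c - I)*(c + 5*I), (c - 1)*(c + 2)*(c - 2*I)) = c - 1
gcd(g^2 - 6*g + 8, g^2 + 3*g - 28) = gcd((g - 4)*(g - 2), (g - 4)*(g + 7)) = g - 4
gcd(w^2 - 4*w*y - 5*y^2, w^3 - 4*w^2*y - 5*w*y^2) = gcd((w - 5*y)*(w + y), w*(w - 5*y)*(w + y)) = -w^2 + 4*w*y + 5*y^2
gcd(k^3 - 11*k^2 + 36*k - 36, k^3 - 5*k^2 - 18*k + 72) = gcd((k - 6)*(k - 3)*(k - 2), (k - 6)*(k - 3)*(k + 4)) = k^2 - 9*k + 18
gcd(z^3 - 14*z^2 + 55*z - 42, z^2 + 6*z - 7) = z - 1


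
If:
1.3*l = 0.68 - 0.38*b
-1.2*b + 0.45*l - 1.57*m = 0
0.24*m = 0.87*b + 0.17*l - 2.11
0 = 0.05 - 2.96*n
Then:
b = 2.01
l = -0.06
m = -1.55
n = 0.02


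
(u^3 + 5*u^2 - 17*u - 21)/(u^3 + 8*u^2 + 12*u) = (u^3 + 5*u^2 - 17*u - 21)/(u*(u^2 + 8*u + 12))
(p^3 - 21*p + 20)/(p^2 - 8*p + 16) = (p^2 + 4*p - 5)/(p - 4)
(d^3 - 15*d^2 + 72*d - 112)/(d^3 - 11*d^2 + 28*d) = (d - 4)/d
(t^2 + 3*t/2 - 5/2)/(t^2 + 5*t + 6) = (2*t^2 + 3*t - 5)/(2*(t^2 + 5*t + 6))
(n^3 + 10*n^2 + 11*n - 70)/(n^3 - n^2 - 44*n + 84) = (n + 5)/(n - 6)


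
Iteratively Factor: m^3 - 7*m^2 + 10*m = (m)*(m^2 - 7*m + 10) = m*(m - 2)*(m - 5)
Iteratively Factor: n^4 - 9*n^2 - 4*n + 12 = (n + 2)*(n^3 - 2*n^2 - 5*n + 6) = (n - 1)*(n + 2)*(n^2 - n - 6) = (n - 3)*(n - 1)*(n + 2)*(n + 2)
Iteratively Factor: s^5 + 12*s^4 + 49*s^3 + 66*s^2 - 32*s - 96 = (s + 4)*(s^4 + 8*s^3 + 17*s^2 - 2*s - 24) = (s + 3)*(s + 4)*(s^3 + 5*s^2 + 2*s - 8) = (s - 1)*(s + 3)*(s + 4)*(s^2 + 6*s + 8) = (s - 1)*(s + 3)*(s + 4)^2*(s + 2)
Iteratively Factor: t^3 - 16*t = (t - 4)*(t^2 + 4*t) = (t - 4)*(t + 4)*(t)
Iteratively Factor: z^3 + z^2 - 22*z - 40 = (z + 2)*(z^2 - z - 20) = (z + 2)*(z + 4)*(z - 5)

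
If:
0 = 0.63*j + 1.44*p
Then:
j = -2.28571428571429*p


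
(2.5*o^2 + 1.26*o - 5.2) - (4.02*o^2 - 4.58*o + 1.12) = -1.52*o^2 + 5.84*o - 6.32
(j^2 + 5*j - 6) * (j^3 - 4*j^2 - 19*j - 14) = j^5 + j^4 - 45*j^3 - 85*j^2 + 44*j + 84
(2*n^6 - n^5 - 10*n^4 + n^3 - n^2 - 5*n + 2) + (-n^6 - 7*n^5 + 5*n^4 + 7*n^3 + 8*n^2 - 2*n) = n^6 - 8*n^5 - 5*n^4 + 8*n^3 + 7*n^2 - 7*n + 2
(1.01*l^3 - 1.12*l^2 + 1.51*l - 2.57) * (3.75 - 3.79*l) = -3.8279*l^4 + 8.0323*l^3 - 9.9229*l^2 + 15.4028*l - 9.6375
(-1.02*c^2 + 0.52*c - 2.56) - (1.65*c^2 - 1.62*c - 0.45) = -2.67*c^2 + 2.14*c - 2.11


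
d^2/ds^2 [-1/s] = -2/s^3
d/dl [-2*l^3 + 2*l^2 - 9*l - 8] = -6*l^2 + 4*l - 9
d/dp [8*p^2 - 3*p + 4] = 16*p - 3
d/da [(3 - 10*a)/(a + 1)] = -13/(a + 1)^2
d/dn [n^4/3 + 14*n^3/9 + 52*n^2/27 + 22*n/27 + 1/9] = 4*n^3/3 + 14*n^2/3 + 104*n/27 + 22/27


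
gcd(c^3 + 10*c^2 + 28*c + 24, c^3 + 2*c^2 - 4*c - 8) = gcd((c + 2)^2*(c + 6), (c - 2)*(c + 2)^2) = c^2 + 4*c + 4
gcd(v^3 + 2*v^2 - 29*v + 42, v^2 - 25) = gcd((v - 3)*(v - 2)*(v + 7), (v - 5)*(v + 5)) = 1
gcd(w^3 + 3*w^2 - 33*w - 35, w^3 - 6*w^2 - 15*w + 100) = w - 5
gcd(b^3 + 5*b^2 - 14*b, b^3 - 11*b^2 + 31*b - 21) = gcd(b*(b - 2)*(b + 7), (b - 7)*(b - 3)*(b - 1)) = 1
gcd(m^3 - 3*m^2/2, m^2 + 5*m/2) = m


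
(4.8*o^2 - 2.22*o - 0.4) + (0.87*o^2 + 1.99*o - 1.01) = 5.67*o^2 - 0.23*o - 1.41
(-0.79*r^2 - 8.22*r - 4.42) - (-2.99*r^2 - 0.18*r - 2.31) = 2.2*r^2 - 8.04*r - 2.11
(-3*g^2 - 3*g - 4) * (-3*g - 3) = 9*g^3 + 18*g^2 + 21*g + 12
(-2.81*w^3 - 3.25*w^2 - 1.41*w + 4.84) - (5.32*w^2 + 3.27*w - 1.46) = -2.81*w^3 - 8.57*w^2 - 4.68*w + 6.3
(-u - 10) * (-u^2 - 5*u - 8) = u^3 + 15*u^2 + 58*u + 80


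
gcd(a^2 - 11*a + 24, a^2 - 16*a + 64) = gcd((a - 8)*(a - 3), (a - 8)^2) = a - 8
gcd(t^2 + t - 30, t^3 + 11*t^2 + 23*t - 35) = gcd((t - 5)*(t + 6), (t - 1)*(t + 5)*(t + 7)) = 1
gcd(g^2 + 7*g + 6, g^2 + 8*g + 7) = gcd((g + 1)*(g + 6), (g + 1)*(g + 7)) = g + 1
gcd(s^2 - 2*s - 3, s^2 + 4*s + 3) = s + 1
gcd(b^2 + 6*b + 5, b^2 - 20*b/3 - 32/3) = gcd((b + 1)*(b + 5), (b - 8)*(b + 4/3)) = 1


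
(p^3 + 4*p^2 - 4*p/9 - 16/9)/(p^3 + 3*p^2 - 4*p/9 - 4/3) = (p + 4)/(p + 3)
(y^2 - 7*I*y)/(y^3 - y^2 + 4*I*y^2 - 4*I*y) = (y - 7*I)/(y^2 - y + 4*I*y - 4*I)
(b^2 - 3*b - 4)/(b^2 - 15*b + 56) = (b^2 - 3*b - 4)/(b^2 - 15*b + 56)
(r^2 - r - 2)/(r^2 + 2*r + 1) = (r - 2)/(r + 1)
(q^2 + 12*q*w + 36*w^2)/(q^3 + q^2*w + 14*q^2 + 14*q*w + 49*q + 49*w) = (q^2 + 12*q*w + 36*w^2)/(q^3 + q^2*w + 14*q^2 + 14*q*w + 49*q + 49*w)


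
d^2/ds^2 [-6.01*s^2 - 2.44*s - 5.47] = -12.0200000000000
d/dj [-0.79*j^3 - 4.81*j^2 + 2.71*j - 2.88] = -2.37*j^2 - 9.62*j + 2.71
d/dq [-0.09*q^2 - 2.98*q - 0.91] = -0.18*q - 2.98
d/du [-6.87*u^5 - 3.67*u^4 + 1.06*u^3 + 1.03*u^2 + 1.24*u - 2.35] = -34.35*u^4 - 14.68*u^3 + 3.18*u^2 + 2.06*u + 1.24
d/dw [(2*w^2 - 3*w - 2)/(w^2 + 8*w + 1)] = (19*w^2 + 8*w + 13)/(w^4 + 16*w^3 + 66*w^2 + 16*w + 1)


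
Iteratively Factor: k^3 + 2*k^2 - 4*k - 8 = (k - 2)*(k^2 + 4*k + 4) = (k - 2)*(k + 2)*(k + 2)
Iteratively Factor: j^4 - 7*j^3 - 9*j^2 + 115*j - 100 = (j - 1)*(j^3 - 6*j^2 - 15*j + 100) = (j - 5)*(j - 1)*(j^2 - j - 20) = (j - 5)^2*(j - 1)*(j + 4)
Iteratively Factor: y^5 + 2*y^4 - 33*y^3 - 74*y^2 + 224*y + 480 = (y + 4)*(y^4 - 2*y^3 - 25*y^2 + 26*y + 120) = (y + 2)*(y + 4)*(y^3 - 4*y^2 - 17*y + 60) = (y - 5)*(y + 2)*(y + 4)*(y^2 + y - 12) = (y - 5)*(y - 3)*(y + 2)*(y + 4)*(y + 4)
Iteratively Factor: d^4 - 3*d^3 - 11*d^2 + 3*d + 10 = (d + 1)*(d^3 - 4*d^2 - 7*d + 10) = (d + 1)*(d + 2)*(d^2 - 6*d + 5) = (d - 1)*(d + 1)*(d + 2)*(d - 5)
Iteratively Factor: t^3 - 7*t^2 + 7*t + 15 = (t - 3)*(t^2 - 4*t - 5) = (t - 3)*(t + 1)*(t - 5)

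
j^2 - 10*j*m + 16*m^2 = (j - 8*m)*(j - 2*m)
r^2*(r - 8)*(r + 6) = r^4 - 2*r^3 - 48*r^2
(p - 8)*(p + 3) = p^2 - 5*p - 24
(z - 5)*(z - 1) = z^2 - 6*z + 5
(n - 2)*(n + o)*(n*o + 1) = n^3*o + n^2*o^2 - 2*n^2*o + n^2 - 2*n*o^2 + n*o - 2*n - 2*o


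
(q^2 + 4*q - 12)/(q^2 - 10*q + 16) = (q + 6)/(q - 8)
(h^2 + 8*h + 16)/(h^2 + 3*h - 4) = (h + 4)/(h - 1)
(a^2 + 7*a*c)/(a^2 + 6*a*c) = (a + 7*c)/(a + 6*c)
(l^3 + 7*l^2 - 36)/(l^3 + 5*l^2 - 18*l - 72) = (l - 2)/(l - 4)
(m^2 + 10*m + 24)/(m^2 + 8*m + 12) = (m + 4)/(m + 2)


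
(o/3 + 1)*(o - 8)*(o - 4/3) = o^3/3 - 19*o^2/9 - 52*o/9 + 32/3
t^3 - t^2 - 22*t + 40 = (t - 4)*(t - 2)*(t + 5)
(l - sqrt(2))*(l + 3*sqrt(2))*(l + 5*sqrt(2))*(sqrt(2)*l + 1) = sqrt(2)*l^4 + 15*l^3 + 21*sqrt(2)*l^2 - 46*l - 30*sqrt(2)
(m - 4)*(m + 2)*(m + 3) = m^3 + m^2 - 14*m - 24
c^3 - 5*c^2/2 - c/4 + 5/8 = (c - 5/2)*(c - 1/2)*(c + 1/2)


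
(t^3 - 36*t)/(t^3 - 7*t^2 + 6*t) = (t + 6)/(t - 1)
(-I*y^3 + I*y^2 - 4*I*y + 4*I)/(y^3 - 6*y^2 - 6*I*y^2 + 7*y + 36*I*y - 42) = I*(-y^3 + y^2 - 4*y + 4)/(y^3 - 6*y^2*(1 + I) + y*(7 + 36*I) - 42)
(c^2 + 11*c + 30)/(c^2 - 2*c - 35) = (c + 6)/(c - 7)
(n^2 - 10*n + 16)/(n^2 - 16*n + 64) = (n - 2)/(n - 8)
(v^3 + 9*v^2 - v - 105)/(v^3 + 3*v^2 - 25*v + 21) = (v + 5)/(v - 1)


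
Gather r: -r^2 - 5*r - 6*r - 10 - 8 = -r^2 - 11*r - 18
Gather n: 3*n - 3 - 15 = 3*n - 18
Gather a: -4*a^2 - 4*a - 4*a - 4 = -4*a^2 - 8*a - 4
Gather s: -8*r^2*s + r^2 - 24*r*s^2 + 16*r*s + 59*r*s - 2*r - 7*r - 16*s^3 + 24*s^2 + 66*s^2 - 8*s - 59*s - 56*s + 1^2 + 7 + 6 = r^2 - 9*r - 16*s^3 + s^2*(90 - 24*r) + s*(-8*r^2 + 75*r - 123) + 14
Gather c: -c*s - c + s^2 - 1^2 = c*(-s - 1) + s^2 - 1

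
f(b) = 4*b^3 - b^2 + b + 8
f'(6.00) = 421.00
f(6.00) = 842.00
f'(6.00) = 421.00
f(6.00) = 842.00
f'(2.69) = 82.45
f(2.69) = 81.31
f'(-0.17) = 1.69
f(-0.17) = 7.78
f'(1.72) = 33.06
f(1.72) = 27.12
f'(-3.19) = 129.49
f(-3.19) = -135.21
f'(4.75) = 262.25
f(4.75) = 418.88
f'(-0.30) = 2.68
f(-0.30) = 7.50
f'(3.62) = 151.01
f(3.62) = 188.27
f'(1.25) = 17.25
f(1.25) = 15.50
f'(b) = 12*b^2 - 2*b + 1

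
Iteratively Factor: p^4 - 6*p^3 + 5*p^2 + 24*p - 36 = (p - 3)*(p^3 - 3*p^2 - 4*p + 12) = (p - 3)*(p - 2)*(p^2 - p - 6) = (p - 3)*(p - 2)*(p + 2)*(p - 3)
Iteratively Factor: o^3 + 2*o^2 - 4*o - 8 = (o - 2)*(o^2 + 4*o + 4) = (o - 2)*(o + 2)*(o + 2)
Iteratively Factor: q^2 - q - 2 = (q + 1)*(q - 2)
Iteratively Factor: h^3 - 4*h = (h)*(h^2 - 4) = h*(h - 2)*(h + 2)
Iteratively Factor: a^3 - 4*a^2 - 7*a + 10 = (a - 1)*(a^2 - 3*a - 10) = (a - 5)*(a - 1)*(a + 2)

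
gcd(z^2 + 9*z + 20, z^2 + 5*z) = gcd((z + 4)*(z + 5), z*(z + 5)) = z + 5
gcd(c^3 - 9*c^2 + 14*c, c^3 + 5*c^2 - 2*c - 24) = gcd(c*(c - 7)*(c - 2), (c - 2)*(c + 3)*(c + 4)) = c - 2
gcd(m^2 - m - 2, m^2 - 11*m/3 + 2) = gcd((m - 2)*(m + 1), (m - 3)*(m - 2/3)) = 1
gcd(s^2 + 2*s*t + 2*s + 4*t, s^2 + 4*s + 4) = s + 2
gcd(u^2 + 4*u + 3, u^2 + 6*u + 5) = u + 1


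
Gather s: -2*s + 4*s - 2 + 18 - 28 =2*s - 12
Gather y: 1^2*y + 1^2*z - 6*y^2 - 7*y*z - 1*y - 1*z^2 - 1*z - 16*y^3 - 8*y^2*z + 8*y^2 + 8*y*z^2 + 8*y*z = -16*y^3 + y^2*(2 - 8*z) + y*(8*z^2 + z) - z^2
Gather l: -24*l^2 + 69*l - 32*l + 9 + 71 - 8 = -24*l^2 + 37*l + 72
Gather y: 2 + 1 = 3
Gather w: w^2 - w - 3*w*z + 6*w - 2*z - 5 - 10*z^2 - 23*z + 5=w^2 + w*(5 - 3*z) - 10*z^2 - 25*z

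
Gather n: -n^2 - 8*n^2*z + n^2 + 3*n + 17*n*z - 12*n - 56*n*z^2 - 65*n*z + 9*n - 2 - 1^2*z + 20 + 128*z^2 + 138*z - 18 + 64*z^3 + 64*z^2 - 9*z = -8*n^2*z + n*(-56*z^2 - 48*z) + 64*z^3 + 192*z^2 + 128*z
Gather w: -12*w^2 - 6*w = -12*w^2 - 6*w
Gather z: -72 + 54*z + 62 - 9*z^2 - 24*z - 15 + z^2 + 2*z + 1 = -8*z^2 + 32*z - 24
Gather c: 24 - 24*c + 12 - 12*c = 36 - 36*c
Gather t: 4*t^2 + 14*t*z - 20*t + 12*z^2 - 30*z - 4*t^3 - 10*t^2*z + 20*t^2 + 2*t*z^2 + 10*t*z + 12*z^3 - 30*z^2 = -4*t^3 + t^2*(24 - 10*z) + t*(2*z^2 + 24*z - 20) + 12*z^3 - 18*z^2 - 30*z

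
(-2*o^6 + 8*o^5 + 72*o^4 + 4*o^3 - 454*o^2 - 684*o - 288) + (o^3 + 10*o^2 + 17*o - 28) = -2*o^6 + 8*o^5 + 72*o^4 + 5*o^3 - 444*o^2 - 667*o - 316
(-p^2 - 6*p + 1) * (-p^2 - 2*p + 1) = p^4 + 8*p^3 + 10*p^2 - 8*p + 1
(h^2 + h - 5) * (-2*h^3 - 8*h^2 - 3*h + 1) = -2*h^5 - 10*h^4 - h^3 + 38*h^2 + 16*h - 5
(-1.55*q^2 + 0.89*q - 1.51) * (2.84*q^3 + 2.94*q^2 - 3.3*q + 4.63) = -4.402*q^5 - 2.0294*q^4 + 3.4432*q^3 - 14.5529*q^2 + 9.1037*q - 6.9913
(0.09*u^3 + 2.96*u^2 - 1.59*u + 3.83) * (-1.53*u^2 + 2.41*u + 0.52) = -0.1377*u^5 - 4.3119*u^4 + 9.6131*u^3 - 8.1526*u^2 + 8.4035*u + 1.9916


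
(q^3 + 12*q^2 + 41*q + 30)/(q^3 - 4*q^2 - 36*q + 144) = (q^2 + 6*q + 5)/(q^2 - 10*q + 24)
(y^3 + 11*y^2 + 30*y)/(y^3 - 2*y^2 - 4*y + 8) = y*(y^2 + 11*y + 30)/(y^3 - 2*y^2 - 4*y + 8)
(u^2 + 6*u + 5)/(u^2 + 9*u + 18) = (u^2 + 6*u + 5)/(u^2 + 9*u + 18)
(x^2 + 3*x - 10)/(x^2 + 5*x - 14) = (x + 5)/(x + 7)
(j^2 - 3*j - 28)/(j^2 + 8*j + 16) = (j - 7)/(j + 4)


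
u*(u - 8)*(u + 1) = u^3 - 7*u^2 - 8*u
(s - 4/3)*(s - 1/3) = s^2 - 5*s/3 + 4/9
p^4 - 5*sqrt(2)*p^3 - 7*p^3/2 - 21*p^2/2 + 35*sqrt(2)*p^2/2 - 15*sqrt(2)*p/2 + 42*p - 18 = (p - 3)*(p - 1/2)*(p - 6*sqrt(2))*(p + sqrt(2))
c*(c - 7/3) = c^2 - 7*c/3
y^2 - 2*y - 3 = (y - 3)*(y + 1)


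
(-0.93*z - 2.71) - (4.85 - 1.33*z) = 0.4*z - 7.56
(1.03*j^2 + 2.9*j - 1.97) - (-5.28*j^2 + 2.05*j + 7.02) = 6.31*j^2 + 0.85*j - 8.99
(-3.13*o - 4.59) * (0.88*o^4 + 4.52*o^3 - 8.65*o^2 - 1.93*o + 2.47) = -2.7544*o^5 - 18.1868*o^4 + 6.3277*o^3 + 45.7444*o^2 + 1.1276*o - 11.3373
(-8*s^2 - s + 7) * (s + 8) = -8*s^3 - 65*s^2 - s + 56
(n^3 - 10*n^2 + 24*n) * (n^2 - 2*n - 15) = n^5 - 12*n^4 + 29*n^3 + 102*n^2 - 360*n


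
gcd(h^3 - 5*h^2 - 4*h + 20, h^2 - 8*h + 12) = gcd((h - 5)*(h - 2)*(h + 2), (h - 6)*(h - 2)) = h - 2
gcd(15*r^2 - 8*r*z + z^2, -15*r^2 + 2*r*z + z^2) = -3*r + z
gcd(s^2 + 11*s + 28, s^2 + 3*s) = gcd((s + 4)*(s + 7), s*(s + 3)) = 1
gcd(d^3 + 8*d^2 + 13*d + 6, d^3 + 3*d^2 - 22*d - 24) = d^2 + 7*d + 6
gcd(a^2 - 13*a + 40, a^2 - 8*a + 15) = a - 5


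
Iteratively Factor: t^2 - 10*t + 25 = (t - 5)*(t - 5)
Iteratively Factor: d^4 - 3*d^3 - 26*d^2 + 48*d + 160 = (d - 5)*(d^3 + 2*d^2 - 16*d - 32) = (d - 5)*(d + 4)*(d^2 - 2*d - 8) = (d - 5)*(d - 4)*(d + 4)*(d + 2)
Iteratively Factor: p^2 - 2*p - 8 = (p - 4)*(p + 2)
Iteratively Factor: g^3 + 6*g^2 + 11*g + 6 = (g + 2)*(g^2 + 4*g + 3) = (g + 1)*(g + 2)*(g + 3)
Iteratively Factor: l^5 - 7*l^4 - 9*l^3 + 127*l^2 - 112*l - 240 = (l + 4)*(l^4 - 11*l^3 + 35*l^2 - 13*l - 60) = (l - 5)*(l + 4)*(l^3 - 6*l^2 + 5*l + 12) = (l - 5)*(l - 3)*(l + 4)*(l^2 - 3*l - 4) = (l - 5)*(l - 3)*(l + 1)*(l + 4)*(l - 4)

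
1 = 1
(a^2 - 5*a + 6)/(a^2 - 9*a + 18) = (a - 2)/(a - 6)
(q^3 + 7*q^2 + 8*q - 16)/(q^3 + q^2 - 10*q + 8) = (q + 4)/(q - 2)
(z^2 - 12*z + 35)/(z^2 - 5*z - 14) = (z - 5)/(z + 2)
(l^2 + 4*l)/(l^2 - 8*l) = (l + 4)/(l - 8)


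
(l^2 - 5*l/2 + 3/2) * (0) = 0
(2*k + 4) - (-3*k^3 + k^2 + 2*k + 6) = 3*k^3 - k^2 - 2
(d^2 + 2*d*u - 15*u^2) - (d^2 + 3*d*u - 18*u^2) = -d*u + 3*u^2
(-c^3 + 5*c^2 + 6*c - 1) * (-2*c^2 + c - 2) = 2*c^5 - 11*c^4 - 5*c^3 - 2*c^2 - 13*c + 2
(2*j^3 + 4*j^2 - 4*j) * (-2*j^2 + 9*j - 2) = -4*j^5 + 10*j^4 + 40*j^3 - 44*j^2 + 8*j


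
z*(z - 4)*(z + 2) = z^3 - 2*z^2 - 8*z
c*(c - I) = c^2 - I*c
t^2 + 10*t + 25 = (t + 5)^2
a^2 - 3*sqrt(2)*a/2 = a*(a - 3*sqrt(2)/2)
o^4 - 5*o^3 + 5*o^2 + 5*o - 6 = (o - 3)*(o - 2)*(o - 1)*(o + 1)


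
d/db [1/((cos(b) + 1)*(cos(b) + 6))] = (2*cos(b) + 7)*sin(b)/((cos(b) + 1)^2*(cos(b) + 6)^2)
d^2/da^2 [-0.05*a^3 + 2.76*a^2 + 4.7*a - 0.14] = 5.52 - 0.3*a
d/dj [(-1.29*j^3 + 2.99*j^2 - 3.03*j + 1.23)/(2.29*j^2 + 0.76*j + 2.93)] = (-2.9541*j^4 - 1.9608*j^3 - 2.128*j^2 + 11.888*j - 9.8127)/(5.2441*j^4 + 3.4808*j^3 + 13.997*j^2 + 4.4536*j + 8.5849)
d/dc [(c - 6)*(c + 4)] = 2*c - 2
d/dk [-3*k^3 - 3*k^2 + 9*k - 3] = -9*k^2 - 6*k + 9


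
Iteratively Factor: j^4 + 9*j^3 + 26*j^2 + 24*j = (j + 3)*(j^3 + 6*j^2 + 8*j) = j*(j + 3)*(j^2 + 6*j + 8) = j*(j + 2)*(j + 3)*(j + 4)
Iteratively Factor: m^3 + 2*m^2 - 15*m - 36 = (m - 4)*(m^2 + 6*m + 9) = (m - 4)*(m + 3)*(m + 3)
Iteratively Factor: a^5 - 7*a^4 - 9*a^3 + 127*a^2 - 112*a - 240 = (a - 3)*(a^4 - 4*a^3 - 21*a^2 + 64*a + 80) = (a - 4)*(a - 3)*(a^3 - 21*a - 20) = (a - 5)*(a - 4)*(a - 3)*(a^2 + 5*a + 4) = (a - 5)*(a - 4)*(a - 3)*(a + 4)*(a + 1)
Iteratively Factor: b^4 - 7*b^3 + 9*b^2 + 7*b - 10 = (b - 2)*(b^3 - 5*b^2 - b + 5) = (b - 5)*(b - 2)*(b^2 - 1) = (b - 5)*(b - 2)*(b + 1)*(b - 1)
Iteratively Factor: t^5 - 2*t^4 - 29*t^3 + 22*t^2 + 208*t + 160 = (t + 1)*(t^4 - 3*t^3 - 26*t^2 + 48*t + 160) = (t - 5)*(t + 1)*(t^3 + 2*t^2 - 16*t - 32) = (t - 5)*(t + 1)*(t + 2)*(t^2 - 16) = (t - 5)*(t - 4)*(t + 1)*(t + 2)*(t + 4)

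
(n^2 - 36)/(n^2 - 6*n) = (n + 6)/n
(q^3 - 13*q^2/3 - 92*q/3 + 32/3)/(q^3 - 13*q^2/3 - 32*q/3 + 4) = (q^2 - 4*q - 32)/(q^2 - 4*q - 12)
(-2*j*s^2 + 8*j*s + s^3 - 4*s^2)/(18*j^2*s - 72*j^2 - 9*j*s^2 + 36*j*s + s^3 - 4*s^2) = s*(-2*j + s)/(18*j^2 - 9*j*s + s^2)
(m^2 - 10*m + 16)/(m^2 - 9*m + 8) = (m - 2)/(m - 1)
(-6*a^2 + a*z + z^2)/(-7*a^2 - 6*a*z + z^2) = (6*a^2 - a*z - z^2)/(7*a^2 + 6*a*z - z^2)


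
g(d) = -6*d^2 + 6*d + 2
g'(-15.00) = 186.00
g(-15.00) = -1438.00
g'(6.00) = -66.00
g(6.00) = -178.00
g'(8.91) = -100.92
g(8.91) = -420.87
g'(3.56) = -36.72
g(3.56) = -52.68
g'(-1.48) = 23.76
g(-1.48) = -20.02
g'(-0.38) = 10.56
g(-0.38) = -1.15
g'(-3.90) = 52.80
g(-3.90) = -112.66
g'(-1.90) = 28.80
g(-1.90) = -31.06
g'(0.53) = -0.36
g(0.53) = 3.49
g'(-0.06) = 6.72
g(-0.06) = 1.62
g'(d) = 6 - 12*d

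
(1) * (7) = 7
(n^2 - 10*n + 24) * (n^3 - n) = n^5 - 10*n^4 + 23*n^3 + 10*n^2 - 24*n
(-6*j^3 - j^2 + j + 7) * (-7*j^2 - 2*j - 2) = 42*j^5 + 19*j^4 + 7*j^3 - 49*j^2 - 16*j - 14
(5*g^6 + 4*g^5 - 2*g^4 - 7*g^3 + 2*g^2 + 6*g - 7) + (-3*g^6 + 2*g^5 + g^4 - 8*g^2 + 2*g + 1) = 2*g^6 + 6*g^5 - g^4 - 7*g^3 - 6*g^2 + 8*g - 6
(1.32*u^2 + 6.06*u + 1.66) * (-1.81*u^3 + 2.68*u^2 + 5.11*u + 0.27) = -2.3892*u^5 - 7.431*u^4 + 19.9814*u^3 + 35.7718*u^2 + 10.1188*u + 0.4482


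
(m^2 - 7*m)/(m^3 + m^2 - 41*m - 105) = m/(m^2 + 8*m + 15)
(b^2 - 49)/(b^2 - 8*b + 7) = (b + 7)/(b - 1)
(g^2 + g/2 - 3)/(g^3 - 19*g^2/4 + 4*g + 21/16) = 8*(g + 2)/(8*g^2 - 26*g - 7)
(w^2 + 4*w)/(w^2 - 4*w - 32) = w/(w - 8)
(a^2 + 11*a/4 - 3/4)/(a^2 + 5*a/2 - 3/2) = (4*a - 1)/(2*(2*a - 1))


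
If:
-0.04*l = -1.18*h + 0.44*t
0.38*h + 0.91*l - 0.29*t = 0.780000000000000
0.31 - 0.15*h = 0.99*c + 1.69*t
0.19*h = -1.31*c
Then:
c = -0.01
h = 0.10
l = 0.87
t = 0.18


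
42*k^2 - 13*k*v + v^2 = (-7*k + v)*(-6*k + v)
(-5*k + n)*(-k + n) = 5*k^2 - 6*k*n + n^2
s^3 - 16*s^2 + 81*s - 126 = (s - 7)*(s - 6)*(s - 3)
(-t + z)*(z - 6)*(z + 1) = -t*z^2 + 5*t*z + 6*t + z^3 - 5*z^2 - 6*z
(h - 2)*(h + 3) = h^2 + h - 6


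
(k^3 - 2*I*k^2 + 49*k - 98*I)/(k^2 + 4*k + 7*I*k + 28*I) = (k^2 - 9*I*k - 14)/(k + 4)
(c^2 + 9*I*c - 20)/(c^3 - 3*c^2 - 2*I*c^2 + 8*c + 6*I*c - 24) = (c^2 + 9*I*c - 20)/(c^3 + c^2*(-3 - 2*I) + c*(8 + 6*I) - 24)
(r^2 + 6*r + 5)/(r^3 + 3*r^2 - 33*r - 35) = (r + 5)/(r^2 + 2*r - 35)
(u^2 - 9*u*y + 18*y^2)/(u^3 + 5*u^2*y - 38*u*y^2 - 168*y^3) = (u - 3*y)/(u^2 + 11*u*y + 28*y^2)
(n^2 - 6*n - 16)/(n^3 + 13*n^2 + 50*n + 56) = (n - 8)/(n^2 + 11*n + 28)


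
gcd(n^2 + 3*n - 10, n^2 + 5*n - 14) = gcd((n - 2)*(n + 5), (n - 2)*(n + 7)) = n - 2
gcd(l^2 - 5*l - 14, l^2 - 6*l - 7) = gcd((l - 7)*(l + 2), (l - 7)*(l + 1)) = l - 7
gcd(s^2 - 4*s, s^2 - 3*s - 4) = s - 4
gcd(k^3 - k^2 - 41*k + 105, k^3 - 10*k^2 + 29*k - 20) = k - 5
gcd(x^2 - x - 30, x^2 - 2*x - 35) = x + 5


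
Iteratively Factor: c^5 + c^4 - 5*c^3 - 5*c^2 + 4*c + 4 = (c + 1)*(c^4 - 5*c^2 + 4) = (c - 1)*(c + 1)*(c^3 + c^2 - 4*c - 4) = (c - 2)*(c - 1)*(c + 1)*(c^2 + 3*c + 2) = (c - 2)*(c - 1)*(c + 1)*(c + 2)*(c + 1)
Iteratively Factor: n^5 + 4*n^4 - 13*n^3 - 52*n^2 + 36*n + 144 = (n + 2)*(n^4 + 2*n^3 - 17*n^2 - 18*n + 72) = (n + 2)*(n + 4)*(n^3 - 2*n^2 - 9*n + 18) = (n + 2)*(n + 3)*(n + 4)*(n^2 - 5*n + 6) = (n - 3)*(n + 2)*(n + 3)*(n + 4)*(n - 2)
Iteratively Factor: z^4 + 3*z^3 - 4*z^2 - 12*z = (z)*(z^3 + 3*z^2 - 4*z - 12) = z*(z + 2)*(z^2 + z - 6) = z*(z + 2)*(z + 3)*(z - 2)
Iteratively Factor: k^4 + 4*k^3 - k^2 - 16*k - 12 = (k + 2)*(k^3 + 2*k^2 - 5*k - 6) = (k + 2)*(k + 3)*(k^2 - k - 2) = (k + 1)*(k + 2)*(k + 3)*(k - 2)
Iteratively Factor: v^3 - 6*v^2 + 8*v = (v - 2)*(v^2 - 4*v) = v*(v - 2)*(v - 4)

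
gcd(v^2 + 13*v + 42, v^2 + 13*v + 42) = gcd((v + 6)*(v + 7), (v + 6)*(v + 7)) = v^2 + 13*v + 42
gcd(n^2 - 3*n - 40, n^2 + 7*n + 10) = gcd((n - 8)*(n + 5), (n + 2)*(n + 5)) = n + 5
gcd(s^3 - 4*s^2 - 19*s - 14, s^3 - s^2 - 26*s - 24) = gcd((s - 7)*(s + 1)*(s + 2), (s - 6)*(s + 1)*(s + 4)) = s + 1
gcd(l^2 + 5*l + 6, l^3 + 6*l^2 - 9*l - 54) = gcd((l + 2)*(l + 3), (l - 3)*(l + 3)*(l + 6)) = l + 3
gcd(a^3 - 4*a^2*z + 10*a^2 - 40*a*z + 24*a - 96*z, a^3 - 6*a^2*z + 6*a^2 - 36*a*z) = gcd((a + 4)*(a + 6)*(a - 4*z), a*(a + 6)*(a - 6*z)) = a + 6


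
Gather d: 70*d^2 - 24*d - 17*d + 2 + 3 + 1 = 70*d^2 - 41*d + 6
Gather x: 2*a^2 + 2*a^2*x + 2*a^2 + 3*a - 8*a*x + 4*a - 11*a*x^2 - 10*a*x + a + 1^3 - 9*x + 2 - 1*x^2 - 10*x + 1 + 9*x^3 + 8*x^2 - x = 4*a^2 + 8*a + 9*x^3 + x^2*(7 - 11*a) + x*(2*a^2 - 18*a - 20) + 4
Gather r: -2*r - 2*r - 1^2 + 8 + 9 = 16 - 4*r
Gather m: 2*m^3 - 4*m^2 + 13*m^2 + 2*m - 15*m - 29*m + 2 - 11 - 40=2*m^3 + 9*m^2 - 42*m - 49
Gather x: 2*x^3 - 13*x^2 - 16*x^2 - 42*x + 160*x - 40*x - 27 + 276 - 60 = 2*x^3 - 29*x^2 + 78*x + 189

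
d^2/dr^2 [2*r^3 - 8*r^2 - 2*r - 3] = 12*r - 16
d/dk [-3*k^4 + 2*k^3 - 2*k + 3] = -12*k^3 + 6*k^2 - 2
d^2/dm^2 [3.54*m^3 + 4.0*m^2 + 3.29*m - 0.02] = 21.24*m + 8.0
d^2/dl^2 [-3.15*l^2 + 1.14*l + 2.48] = -6.30000000000000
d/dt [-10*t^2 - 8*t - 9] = -20*t - 8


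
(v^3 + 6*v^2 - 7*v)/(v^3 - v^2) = (v + 7)/v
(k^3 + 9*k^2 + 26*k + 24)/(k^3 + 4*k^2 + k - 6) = (k + 4)/(k - 1)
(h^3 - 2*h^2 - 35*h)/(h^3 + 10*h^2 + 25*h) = (h - 7)/(h + 5)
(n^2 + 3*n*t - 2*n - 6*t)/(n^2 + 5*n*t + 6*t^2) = (n - 2)/(n + 2*t)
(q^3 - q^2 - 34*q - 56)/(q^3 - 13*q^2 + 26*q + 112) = (q + 4)/(q - 8)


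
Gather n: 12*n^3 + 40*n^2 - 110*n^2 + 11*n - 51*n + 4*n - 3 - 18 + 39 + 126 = 12*n^3 - 70*n^2 - 36*n + 144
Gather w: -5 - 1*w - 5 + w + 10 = 0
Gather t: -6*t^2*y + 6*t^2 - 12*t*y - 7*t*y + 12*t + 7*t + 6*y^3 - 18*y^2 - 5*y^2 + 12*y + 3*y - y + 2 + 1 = t^2*(6 - 6*y) + t*(19 - 19*y) + 6*y^3 - 23*y^2 + 14*y + 3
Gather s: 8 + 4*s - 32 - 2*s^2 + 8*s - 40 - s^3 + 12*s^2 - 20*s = -s^3 + 10*s^2 - 8*s - 64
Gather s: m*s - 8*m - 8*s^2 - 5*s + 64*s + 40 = -8*m - 8*s^2 + s*(m + 59) + 40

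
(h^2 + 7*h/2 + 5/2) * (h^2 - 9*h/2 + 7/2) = h^4 - h^3 - 39*h^2/4 + h + 35/4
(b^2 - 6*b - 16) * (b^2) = b^4 - 6*b^3 - 16*b^2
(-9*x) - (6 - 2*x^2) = 2*x^2 - 9*x - 6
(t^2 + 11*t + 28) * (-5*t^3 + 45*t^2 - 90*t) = -5*t^5 - 10*t^4 + 265*t^3 + 270*t^2 - 2520*t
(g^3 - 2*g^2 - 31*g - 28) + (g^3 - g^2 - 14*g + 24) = 2*g^3 - 3*g^2 - 45*g - 4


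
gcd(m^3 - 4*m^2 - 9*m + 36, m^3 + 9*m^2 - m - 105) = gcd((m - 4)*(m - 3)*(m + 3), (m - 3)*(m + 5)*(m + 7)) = m - 3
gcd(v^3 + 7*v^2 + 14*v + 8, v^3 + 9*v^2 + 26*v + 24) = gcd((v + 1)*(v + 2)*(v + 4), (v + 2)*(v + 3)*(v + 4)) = v^2 + 6*v + 8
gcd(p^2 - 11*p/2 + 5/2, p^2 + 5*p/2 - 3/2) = p - 1/2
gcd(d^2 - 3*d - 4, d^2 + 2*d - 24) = d - 4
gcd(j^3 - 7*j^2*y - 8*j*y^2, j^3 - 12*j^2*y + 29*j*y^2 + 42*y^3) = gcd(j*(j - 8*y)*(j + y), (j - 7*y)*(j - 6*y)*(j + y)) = j + y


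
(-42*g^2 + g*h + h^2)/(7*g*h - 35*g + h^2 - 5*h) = (-6*g + h)/(h - 5)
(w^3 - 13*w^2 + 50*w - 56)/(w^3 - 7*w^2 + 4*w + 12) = (w^2 - 11*w + 28)/(w^2 - 5*w - 6)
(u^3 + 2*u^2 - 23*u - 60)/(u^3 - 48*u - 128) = (u^2 - 2*u - 15)/(u^2 - 4*u - 32)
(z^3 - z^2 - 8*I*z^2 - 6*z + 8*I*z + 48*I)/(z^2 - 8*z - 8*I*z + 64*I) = (z^2 - z - 6)/(z - 8)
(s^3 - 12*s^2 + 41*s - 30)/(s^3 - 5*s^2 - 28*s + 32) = (s^2 - 11*s + 30)/(s^2 - 4*s - 32)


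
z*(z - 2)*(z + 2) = z^3 - 4*z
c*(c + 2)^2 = c^3 + 4*c^2 + 4*c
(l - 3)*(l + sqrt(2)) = l^2 - 3*l + sqrt(2)*l - 3*sqrt(2)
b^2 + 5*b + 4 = (b + 1)*(b + 4)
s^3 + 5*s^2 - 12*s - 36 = (s - 3)*(s + 2)*(s + 6)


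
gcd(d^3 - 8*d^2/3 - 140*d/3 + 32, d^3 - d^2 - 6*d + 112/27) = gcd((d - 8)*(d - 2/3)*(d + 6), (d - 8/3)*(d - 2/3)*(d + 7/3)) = d - 2/3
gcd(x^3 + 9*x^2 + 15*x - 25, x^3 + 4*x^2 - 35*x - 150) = x^2 + 10*x + 25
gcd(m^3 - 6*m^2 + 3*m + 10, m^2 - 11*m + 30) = m - 5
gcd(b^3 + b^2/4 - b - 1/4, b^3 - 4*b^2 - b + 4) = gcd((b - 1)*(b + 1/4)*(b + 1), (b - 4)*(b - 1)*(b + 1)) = b^2 - 1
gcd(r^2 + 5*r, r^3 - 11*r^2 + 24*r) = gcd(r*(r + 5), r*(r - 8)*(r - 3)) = r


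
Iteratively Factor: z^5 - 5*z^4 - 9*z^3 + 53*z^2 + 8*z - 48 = (z - 1)*(z^4 - 4*z^3 - 13*z^2 + 40*z + 48) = (z - 1)*(z + 3)*(z^3 - 7*z^2 + 8*z + 16) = (z - 1)*(z + 1)*(z + 3)*(z^2 - 8*z + 16) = (z - 4)*(z - 1)*(z + 1)*(z + 3)*(z - 4)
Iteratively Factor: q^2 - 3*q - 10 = (q + 2)*(q - 5)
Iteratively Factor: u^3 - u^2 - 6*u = (u)*(u^2 - u - 6) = u*(u + 2)*(u - 3)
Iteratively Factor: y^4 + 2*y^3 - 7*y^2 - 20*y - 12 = (y + 1)*(y^3 + y^2 - 8*y - 12) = (y + 1)*(y + 2)*(y^2 - y - 6) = (y - 3)*(y + 1)*(y + 2)*(y + 2)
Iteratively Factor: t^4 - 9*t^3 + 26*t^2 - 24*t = (t)*(t^3 - 9*t^2 + 26*t - 24) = t*(t - 4)*(t^2 - 5*t + 6) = t*(t - 4)*(t - 3)*(t - 2)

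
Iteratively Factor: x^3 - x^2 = (x)*(x^2 - x) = x^2*(x - 1)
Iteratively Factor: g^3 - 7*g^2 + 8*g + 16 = (g - 4)*(g^2 - 3*g - 4) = (g - 4)^2*(g + 1)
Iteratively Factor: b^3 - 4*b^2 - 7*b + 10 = (b + 2)*(b^2 - 6*b + 5) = (b - 1)*(b + 2)*(b - 5)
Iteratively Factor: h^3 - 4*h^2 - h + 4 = (h - 4)*(h^2 - 1) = (h - 4)*(h - 1)*(h + 1)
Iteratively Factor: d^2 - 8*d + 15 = (d - 3)*(d - 5)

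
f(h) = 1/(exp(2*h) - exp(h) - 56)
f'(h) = (-2*exp(2*h) + exp(h))/(exp(2*h) - exp(h) - 56)^2 = (1 - 2*exp(h))*exp(h)/(-exp(2*h) + exp(h) + 56)^2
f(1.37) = -0.02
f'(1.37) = -0.01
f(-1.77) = -0.02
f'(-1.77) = 0.00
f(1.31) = -0.02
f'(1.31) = -0.01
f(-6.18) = -0.02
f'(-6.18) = 0.00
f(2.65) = 0.01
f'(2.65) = -0.02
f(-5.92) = -0.02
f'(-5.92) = 0.00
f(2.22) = 0.05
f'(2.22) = -0.42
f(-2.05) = -0.02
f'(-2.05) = 0.00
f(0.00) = -0.02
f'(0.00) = 0.00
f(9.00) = 0.00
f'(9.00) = 0.00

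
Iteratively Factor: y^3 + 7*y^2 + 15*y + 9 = (y + 3)*(y^2 + 4*y + 3) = (y + 1)*(y + 3)*(y + 3)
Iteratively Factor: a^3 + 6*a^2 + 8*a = (a + 2)*(a^2 + 4*a) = (a + 2)*(a + 4)*(a)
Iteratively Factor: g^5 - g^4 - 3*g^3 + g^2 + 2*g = (g - 2)*(g^4 + g^3 - g^2 - g) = (g - 2)*(g + 1)*(g^3 - g) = (g - 2)*(g + 1)^2*(g^2 - g) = g*(g - 2)*(g + 1)^2*(g - 1)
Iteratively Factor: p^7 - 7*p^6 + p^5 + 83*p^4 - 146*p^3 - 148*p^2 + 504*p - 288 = (p - 4)*(p^6 - 3*p^5 - 11*p^4 + 39*p^3 + 10*p^2 - 108*p + 72) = (p - 4)*(p - 3)*(p^5 - 11*p^3 + 6*p^2 + 28*p - 24) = (p - 4)*(p - 3)*(p + 2)*(p^4 - 2*p^3 - 7*p^2 + 20*p - 12) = (p - 4)*(p - 3)*(p + 2)*(p + 3)*(p^3 - 5*p^2 + 8*p - 4) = (p - 4)*(p - 3)*(p - 1)*(p + 2)*(p + 3)*(p^2 - 4*p + 4) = (p - 4)*(p - 3)*(p - 2)*(p - 1)*(p + 2)*(p + 3)*(p - 2)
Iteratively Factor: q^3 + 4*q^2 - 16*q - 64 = (q + 4)*(q^2 - 16) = (q + 4)^2*(q - 4)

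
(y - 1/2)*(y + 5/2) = y^2 + 2*y - 5/4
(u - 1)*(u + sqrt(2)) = u^2 - u + sqrt(2)*u - sqrt(2)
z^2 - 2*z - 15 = (z - 5)*(z + 3)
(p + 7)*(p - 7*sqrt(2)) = p^2 - 7*sqrt(2)*p + 7*p - 49*sqrt(2)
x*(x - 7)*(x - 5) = x^3 - 12*x^2 + 35*x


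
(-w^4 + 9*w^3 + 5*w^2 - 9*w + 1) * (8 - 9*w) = 9*w^5 - 89*w^4 + 27*w^3 + 121*w^2 - 81*w + 8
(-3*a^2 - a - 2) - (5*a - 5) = -3*a^2 - 6*a + 3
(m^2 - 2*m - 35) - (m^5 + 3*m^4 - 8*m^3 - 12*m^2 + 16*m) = -m^5 - 3*m^4 + 8*m^3 + 13*m^2 - 18*m - 35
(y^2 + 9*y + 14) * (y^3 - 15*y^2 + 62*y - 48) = y^5 - 6*y^4 - 59*y^3 + 300*y^2 + 436*y - 672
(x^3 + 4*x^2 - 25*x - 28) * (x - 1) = x^4 + 3*x^3 - 29*x^2 - 3*x + 28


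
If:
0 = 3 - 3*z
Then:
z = 1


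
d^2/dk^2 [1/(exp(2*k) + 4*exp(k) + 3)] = 4*(-(exp(k) + 1)*(exp(2*k) + 4*exp(k) + 3) + 2*(exp(k) + 2)^2*exp(k))*exp(k)/(exp(2*k) + 4*exp(k) + 3)^3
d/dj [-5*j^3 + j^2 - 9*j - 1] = -15*j^2 + 2*j - 9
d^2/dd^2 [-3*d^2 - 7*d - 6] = -6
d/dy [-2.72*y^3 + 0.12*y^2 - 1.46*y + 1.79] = -8.16*y^2 + 0.24*y - 1.46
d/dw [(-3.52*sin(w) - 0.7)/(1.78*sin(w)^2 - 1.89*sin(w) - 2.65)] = (6.2656*sin(w)^2 + 2.492*sin(w) + 8.005)*cos(w)/(3.1684*sin(w)^4 - 6.7284*sin(w)^3 - 5.8619*sin(w)^2 + 10.017*sin(w) + 7.0225)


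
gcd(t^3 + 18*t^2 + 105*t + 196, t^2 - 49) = t + 7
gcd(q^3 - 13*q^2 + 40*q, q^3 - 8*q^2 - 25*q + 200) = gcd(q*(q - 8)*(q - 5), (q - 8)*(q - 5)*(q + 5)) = q^2 - 13*q + 40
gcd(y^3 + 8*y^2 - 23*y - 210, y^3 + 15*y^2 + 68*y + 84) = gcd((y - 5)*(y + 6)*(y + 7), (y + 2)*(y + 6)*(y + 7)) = y^2 + 13*y + 42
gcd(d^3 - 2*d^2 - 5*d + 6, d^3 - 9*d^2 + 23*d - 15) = d^2 - 4*d + 3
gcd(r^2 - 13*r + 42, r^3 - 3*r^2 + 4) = 1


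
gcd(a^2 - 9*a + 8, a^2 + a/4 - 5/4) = a - 1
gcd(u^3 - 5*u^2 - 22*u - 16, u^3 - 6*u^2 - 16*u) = u^2 - 6*u - 16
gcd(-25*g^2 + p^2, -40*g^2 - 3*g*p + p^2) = 5*g + p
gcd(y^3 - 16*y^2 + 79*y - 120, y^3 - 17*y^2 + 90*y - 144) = y^2 - 11*y + 24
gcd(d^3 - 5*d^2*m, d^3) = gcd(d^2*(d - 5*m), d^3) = d^2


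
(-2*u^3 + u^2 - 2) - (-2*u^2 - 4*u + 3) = -2*u^3 + 3*u^2 + 4*u - 5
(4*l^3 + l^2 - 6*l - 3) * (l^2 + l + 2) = 4*l^5 + 5*l^4 + 3*l^3 - 7*l^2 - 15*l - 6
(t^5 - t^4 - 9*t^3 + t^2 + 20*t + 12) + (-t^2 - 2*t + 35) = t^5 - t^4 - 9*t^3 + 18*t + 47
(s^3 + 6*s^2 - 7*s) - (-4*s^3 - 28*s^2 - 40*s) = 5*s^3 + 34*s^2 + 33*s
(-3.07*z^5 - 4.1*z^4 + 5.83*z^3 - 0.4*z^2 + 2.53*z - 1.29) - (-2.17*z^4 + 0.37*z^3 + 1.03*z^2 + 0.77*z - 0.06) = -3.07*z^5 - 1.93*z^4 + 5.46*z^3 - 1.43*z^2 + 1.76*z - 1.23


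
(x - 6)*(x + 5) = x^2 - x - 30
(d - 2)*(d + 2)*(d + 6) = d^3 + 6*d^2 - 4*d - 24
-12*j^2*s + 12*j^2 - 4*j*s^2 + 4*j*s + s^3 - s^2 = (-6*j + s)*(2*j + s)*(s - 1)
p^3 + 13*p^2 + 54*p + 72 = (p + 3)*(p + 4)*(p + 6)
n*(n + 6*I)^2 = n^3 + 12*I*n^2 - 36*n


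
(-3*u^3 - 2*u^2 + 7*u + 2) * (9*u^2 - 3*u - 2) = -27*u^5 - 9*u^4 + 75*u^3 + u^2 - 20*u - 4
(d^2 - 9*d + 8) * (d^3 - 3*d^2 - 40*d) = d^5 - 12*d^4 - 5*d^3 + 336*d^2 - 320*d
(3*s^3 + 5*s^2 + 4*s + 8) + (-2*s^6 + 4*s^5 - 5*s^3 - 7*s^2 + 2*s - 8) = -2*s^6 + 4*s^5 - 2*s^3 - 2*s^2 + 6*s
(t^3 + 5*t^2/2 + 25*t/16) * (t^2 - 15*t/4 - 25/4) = t^5 - 5*t^4/4 - 225*t^3/16 - 1375*t^2/64 - 625*t/64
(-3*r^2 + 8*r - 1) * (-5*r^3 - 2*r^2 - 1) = 15*r^5 - 34*r^4 - 11*r^3 + 5*r^2 - 8*r + 1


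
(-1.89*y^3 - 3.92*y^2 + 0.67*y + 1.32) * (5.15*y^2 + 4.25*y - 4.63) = -9.7335*y^5 - 28.2205*y^4 - 4.4588*y^3 + 27.7951*y^2 + 2.5079*y - 6.1116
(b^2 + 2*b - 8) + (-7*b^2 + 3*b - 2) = -6*b^2 + 5*b - 10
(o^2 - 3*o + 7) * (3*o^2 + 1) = 3*o^4 - 9*o^3 + 22*o^2 - 3*o + 7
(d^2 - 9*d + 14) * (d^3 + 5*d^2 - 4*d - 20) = d^5 - 4*d^4 - 35*d^3 + 86*d^2 + 124*d - 280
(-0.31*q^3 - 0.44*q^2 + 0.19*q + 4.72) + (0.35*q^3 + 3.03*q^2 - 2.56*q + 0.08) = 0.04*q^3 + 2.59*q^2 - 2.37*q + 4.8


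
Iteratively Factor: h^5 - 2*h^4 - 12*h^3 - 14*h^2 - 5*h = (h + 1)*(h^4 - 3*h^3 - 9*h^2 - 5*h) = (h - 5)*(h + 1)*(h^3 + 2*h^2 + h) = h*(h - 5)*(h + 1)*(h^2 + 2*h + 1) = h*(h - 5)*(h + 1)^2*(h + 1)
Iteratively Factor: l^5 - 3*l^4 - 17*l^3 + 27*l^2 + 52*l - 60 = (l - 5)*(l^4 + 2*l^3 - 7*l^2 - 8*l + 12) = (l - 5)*(l - 1)*(l^3 + 3*l^2 - 4*l - 12) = (l - 5)*(l - 2)*(l - 1)*(l^2 + 5*l + 6) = (l - 5)*(l - 2)*(l - 1)*(l + 2)*(l + 3)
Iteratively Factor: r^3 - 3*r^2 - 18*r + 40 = (r - 5)*(r^2 + 2*r - 8) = (r - 5)*(r - 2)*(r + 4)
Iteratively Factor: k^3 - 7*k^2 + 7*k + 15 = (k - 3)*(k^2 - 4*k - 5) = (k - 3)*(k + 1)*(k - 5)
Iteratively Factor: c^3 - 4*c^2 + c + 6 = (c + 1)*(c^2 - 5*c + 6) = (c - 2)*(c + 1)*(c - 3)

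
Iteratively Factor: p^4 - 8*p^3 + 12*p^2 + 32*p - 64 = (p - 4)*(p^3 - 4*p^2 - 4*p + 16) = (p - 4)*(p - 2)*(p^2 - 2*p - 8) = (p - 4)^2*(p - 2)*(p + 2)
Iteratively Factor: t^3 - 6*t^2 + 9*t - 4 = (t - 1)*(t^2 - 5*t + 4) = (t - 4)*(t - 1)*(t - 1)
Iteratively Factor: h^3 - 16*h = (h + 4)*(h^2 - 4*h) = (h - 4)*(h + 4)*(h)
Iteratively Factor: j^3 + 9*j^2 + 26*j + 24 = (j + 3)*(j^2 + 6*j + 8) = (j + 2)*(j + 3)*(j + 4)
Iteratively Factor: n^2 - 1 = (n + 1)*(n - 1)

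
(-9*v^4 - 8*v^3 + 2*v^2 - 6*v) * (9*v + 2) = -81*v^5 - 90*v^4 + 2*v^3 - 50*v^2 - 12*v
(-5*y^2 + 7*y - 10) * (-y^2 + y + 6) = 5*y^4 - 12*y^3 - 13*y^2 + 32*y - 60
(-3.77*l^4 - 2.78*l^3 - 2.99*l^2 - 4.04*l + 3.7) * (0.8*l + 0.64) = -3.016*l^5 - 4.6368*l^4 - 4.1712*l^3 - 5.1456*l^2 + 0.374400000000001*l + 2.368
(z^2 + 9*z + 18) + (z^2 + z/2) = 2*z^2 + 19*z/2 + 18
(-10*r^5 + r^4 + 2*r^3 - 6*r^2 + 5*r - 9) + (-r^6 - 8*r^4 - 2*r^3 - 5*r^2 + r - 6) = -r^6 - 10*r^5 - 7*r^4 - 11*r^2 + 6*r - 15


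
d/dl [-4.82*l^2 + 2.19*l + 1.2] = 2.19 - 9.64*l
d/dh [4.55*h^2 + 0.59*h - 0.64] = 9.1*h + 0.59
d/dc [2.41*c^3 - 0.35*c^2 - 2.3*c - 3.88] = 7.23*c^2 - 0.7*c - 2.3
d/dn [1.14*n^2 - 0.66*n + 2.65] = 2.28*n - 0.66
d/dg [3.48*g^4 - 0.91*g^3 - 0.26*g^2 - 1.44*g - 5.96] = 13.92*g^3 - 2.73*g^2 - 0.52*g - 1.44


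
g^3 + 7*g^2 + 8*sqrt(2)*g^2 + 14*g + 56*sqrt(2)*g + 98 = (g + 7)*(g + sqrt(2))*(g + 7*sqrt(2))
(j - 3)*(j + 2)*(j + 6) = j^3 + 5*j^2 - 12*j - 36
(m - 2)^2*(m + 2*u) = m^3 + 2*m^2*u - 4*m^2 - 8*m*u + 4*m + 8*u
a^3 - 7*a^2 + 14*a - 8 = (a - 4)*(a - 2)*(a - 1)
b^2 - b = b*(b - 1)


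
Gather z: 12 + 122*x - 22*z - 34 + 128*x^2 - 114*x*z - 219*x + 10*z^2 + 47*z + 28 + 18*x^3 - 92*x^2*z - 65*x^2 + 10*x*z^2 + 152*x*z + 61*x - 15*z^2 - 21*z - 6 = 18*x^3 + 63*x^2 - 36*x + z^2*(10*x - 5) + z*(-92*x^2 + 38*x + 4)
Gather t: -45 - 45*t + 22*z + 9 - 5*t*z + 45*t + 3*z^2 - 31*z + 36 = -5*t*z + 3*z^2 - 9*z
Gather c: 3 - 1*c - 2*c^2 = -2*c^2 - c + 3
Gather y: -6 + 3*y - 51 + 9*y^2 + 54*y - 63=9*y^2 + 57*y - 120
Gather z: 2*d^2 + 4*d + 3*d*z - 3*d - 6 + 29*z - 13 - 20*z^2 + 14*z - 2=2*d^2 + d - 20*z^2 + z*(3*d + 43) - 21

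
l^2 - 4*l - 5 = (l - 5)*(l + 1)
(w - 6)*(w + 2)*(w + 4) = w^3 - 28*w - 48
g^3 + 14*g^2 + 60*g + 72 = (g + 2)*(g + 6)^2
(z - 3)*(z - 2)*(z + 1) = z^3 - 4*z^2 + z + 6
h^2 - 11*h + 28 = (h - 7)*(h - 4)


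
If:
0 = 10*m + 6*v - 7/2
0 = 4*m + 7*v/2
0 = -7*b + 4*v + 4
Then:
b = -12/77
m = 49/44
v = -14/11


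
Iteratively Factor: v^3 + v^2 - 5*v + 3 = (v - 1)*(v^2 + 2*v - 3) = (v - 1)^2*(v + 3)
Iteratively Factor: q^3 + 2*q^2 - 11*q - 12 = (q + 4)*(q^2 - 2*q - 3) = (q - 3)*(q + 4)*(q + 1)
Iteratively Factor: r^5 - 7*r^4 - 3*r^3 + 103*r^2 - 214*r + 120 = (r - 3)*(r^4 - 4*r^3 - 15*r^2 + 58*r - 40) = (r - 3)*(r - 1)*(r^3 - 3*r^2 - 18*r + 40) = (r - 3)*(r - 1)*(r + 4)*(r^2 - 7*r + 10) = (r - 5)*(r - 3)*(r - 1)*(r + 4)*(r - 2)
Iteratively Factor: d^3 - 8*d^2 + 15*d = (d)*(d^2 - 8*d + 15) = d*(d - 3)*(d - 5)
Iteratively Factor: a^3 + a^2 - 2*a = (a)*(a^2 + a - 2) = a*(a + 2)*(a - 1)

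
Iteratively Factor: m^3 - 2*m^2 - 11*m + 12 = (m - 1)*(m^2 - m - 12) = (m - 4)*(m - 1)*(m + 3)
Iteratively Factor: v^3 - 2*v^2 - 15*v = (v)*(v^2 - 2*v - 15) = v*(v - 5)*(v + 3)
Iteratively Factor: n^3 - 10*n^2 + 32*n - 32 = (n - 2)*(n^2 - 8*n + 16) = (n - 4)*(n - 2)*(n - 4)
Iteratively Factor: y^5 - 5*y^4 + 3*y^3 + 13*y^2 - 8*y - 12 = (y - 3)*(y^4 - 2*y^3 - 3*y^2 + 4*y + 4) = (y - 3)*(y + 1)*(y^3 - 3*y^2 + 4) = (y - 3)*(y - 2)*(y + 1)*(y^2 - y - 2) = (y - 3)*(y - 2)^2*(y + 1)*(y + 1)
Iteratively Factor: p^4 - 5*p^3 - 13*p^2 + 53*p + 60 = (p + 3)*(p^3 - 8*p^2 + 11*p + 20) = (p - 5)*(p + 3)*(p^2 - 3*p - 4) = (p - 5)*(p + 1)*(p + 3)*(p - 4)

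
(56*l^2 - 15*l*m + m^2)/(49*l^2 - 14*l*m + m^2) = (8*l - m)/(7*l - m)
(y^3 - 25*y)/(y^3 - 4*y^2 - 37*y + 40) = y*(y - 5)/(y^2 - 9*y + 8)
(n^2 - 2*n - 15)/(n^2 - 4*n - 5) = (n + 3)/(n + 1)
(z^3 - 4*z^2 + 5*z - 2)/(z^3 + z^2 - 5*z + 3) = (z - 2)/(z + 3)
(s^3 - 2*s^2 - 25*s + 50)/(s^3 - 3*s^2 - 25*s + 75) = (s - 2)/(s - 3)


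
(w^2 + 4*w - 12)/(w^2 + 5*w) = (w^2 + 4*w - 12)/(w*(w + 5))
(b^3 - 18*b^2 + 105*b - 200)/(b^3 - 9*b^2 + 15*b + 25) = (b - 8)/(b + 1)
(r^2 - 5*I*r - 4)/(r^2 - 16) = (r^2 - 5*I*r - 4)/(r^2 - 16)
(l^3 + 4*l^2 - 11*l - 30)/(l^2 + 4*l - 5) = (l^2 - l - 6)/(l - 1)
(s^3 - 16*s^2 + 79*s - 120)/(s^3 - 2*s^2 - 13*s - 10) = (s^2 - 11*s + 24)/(s^2 + 3*s + 2)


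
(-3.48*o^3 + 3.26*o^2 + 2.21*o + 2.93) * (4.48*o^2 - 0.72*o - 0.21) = -15.5904*o^5 + 17.1104*o^4 + 8.2844*o^3 + 10.8506*o^2 - 2.5737*o - 0.6153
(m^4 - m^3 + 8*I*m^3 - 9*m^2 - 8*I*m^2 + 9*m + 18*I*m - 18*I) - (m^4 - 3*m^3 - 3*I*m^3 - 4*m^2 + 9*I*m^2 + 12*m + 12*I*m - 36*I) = 2*m^3 + 11*I*m^3 - 5*m^2 - 17*I*m^2 - 3*m + 6*I*m + 18*I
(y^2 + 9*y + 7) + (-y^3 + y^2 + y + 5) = -y^3 + 2*y^2 + 10*y + 12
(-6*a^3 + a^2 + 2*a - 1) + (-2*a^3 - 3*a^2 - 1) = -8*a^3 - 2*a^2 + 2*a - 2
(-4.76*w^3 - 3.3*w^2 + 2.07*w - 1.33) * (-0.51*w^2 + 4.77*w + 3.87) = 2.4276*w^5 - 21.0222*w^4 - 35.2179*w^3 - 2.2188*w^2 + 1.6668*w - 5.1471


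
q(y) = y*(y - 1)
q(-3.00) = 12.00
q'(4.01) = 7.02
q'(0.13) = -0.74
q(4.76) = 17.90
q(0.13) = -0.11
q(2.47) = 3.63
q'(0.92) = 0.84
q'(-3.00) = -7.00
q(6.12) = 31.33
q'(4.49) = 7.98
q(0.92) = -0.07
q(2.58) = 4.08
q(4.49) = 15.67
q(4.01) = 12.07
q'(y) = 2*y - 1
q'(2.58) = 4.16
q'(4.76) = 8.52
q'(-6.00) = -13.00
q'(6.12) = 11.24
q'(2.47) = 3.94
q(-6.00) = 42.00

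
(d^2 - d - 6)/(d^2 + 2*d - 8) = (d^2 - d - 6)/(d^2 + 2*d - 8)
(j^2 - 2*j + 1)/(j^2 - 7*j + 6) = (j - 1)/(j - 6)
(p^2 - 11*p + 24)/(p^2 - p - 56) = (p - 3)/(p + 7)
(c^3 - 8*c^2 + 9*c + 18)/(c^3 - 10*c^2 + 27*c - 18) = (c + 1)/(c - 1)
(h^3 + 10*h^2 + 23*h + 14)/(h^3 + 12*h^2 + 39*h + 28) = (h + 2)/(h + 4)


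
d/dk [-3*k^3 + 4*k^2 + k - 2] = -9*k^2 + 8*k + 1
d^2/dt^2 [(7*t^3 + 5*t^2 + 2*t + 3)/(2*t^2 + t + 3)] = 2*(-37*t^3 + 9*t^2 + 171*t + 24)/(8*t^6 + 12*t^5 + 42*t^4 + 37*t^3 + 63*t^2 + 27*t + 27)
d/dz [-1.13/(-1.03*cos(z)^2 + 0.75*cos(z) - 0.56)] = (2.3278*cos(z) - 0.8475)*sin(z)/(1.03*cos(z)^2 - 0.75*cos(z) + 0.56)^2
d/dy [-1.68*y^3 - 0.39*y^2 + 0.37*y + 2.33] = -5.04*y^2 - 0.78*y + 0.37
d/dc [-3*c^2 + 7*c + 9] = 7 - 6*c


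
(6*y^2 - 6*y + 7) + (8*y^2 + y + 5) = 14*y^2 - 5*y + 12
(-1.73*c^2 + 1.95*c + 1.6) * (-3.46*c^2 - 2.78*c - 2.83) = 5.9858*c^4 - 1.9376*c^3 - 6.0611*c^2 - 9.9665*c - 4.528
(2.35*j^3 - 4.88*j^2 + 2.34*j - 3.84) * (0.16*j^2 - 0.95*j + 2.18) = 0.376*j^5 - 3.0133*j^4 + 10.1334*j^3 - 13.4758*j^2 + 8.7492*j - 8.3712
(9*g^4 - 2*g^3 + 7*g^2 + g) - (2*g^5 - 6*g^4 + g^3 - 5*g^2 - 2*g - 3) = -2*g^5 + 15*g^4 - 3*g^3 + 12*g^2 + 3*g + 3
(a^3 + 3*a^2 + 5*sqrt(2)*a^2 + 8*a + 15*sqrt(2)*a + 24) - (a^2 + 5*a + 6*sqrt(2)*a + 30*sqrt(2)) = a^3 + 2*a^2 + 5*sqrt(2)*a^2 + 3*a + 9*sqrt(2)*a - 30*sqrt(2) + 24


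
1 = 1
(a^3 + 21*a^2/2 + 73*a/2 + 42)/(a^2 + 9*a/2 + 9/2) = (2*a^2 + 15*a + 28)/(2*a + 3)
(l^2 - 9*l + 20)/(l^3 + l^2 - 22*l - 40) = (l - 4)/(l^2 + 6*l + 8)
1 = 1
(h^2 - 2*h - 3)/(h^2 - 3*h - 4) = (h - 3)/(h - 4)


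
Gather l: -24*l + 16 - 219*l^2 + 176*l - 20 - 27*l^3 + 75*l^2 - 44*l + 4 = -27*l^3 - 144*l^2 + 108*l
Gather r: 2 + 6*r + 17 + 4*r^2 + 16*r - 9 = 4*r^2 + 22*r + 10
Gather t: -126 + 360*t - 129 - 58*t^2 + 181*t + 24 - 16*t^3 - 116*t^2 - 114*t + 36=-16*t^3 - 174*t^2 + 427*t - 195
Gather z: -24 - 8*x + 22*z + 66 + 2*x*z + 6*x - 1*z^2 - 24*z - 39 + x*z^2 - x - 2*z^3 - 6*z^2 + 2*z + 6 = 2*x*z - 3*x - 2*z^3 + z^2*(x - 7) + 9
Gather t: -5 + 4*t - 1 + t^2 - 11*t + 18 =t^2 - 7*t + 12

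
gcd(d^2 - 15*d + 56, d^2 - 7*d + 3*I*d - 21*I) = d - 7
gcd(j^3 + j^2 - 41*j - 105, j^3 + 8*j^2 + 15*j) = j^2 + 8*j + 15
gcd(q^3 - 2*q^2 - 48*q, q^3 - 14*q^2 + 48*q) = q^2 - 8*q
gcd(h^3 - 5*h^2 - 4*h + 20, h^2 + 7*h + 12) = 1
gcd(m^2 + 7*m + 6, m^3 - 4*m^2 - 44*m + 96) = m + 6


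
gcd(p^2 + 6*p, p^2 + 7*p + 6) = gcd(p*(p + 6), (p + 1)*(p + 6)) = p + 6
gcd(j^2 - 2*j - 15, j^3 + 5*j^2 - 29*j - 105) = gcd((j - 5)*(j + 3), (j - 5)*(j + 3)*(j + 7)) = j^2 - 2*j - 15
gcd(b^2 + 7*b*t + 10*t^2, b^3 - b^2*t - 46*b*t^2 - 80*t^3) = b^2 + 7*b*t + 10*t^2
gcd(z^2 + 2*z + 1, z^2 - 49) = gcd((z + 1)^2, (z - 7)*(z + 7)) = 1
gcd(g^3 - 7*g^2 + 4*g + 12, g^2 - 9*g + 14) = g - 2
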